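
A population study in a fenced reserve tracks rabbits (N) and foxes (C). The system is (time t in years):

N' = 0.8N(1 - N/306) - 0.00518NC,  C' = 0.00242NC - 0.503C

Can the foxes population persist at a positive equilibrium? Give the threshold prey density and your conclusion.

Threshold N = 208; K > 208, so yes, the predator persists.

The predator equation gives dC/dt > 0 only when N > 0.503/0.00242 = 208.
Without the predator, N → K = 306. Since 306 > 208, the predator can invade and persist.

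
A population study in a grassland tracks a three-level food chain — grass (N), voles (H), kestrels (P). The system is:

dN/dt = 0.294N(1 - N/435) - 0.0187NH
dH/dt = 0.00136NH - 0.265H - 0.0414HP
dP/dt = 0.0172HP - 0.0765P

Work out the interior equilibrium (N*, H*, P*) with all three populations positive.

N* ≈ 312, H* ≈ 4.45, P* ≈ 3.85

From dP/dt = 0: 0.0172H* = 0.0765, so H* = 4.45.
From dN/dt = 0: 0.294(1 - N*/435) = 0.0187·4.45, giving N* = 435·(1 - 0.283) = 312.
From dH/dt = 0: 0.00136·312 - 0.265 = 0.0414P*, so P* = 0.159/0.0414 = 3.85.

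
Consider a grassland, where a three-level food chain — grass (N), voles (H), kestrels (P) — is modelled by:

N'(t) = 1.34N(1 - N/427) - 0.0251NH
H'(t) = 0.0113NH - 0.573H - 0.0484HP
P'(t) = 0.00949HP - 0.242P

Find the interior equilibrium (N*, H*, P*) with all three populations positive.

From dP/dt = 0: 0.00949H* = 0.242, so H* = 25.5.
From dN/dt = 0: 1.34(1 - N*/427) = 0.0251·25.5, giving N* = 427·(1 - 0.478) = 223.
From dH/dt = 0: 0.0113·223 - 0.573 = 0.0484P*, so P* = 1.95/0.0484 = 40.2.

N* ≈ 223, H* ≈ 25.5, P* ≈ 40.2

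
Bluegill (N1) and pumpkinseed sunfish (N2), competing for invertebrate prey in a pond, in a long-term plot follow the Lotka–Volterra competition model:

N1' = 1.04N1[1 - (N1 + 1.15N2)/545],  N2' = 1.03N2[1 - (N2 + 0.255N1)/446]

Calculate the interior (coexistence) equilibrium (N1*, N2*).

Setting both brackets to zero gives the nullclines N1 + 1.15N2 = 545 and 0.255N1 + N2 = 446.
Substituting N2 = 446 - 0.255N1 into the first: N1(1 - 1.15·0.255) = 545 - 1.15·446.
So N1* = 32.1/0.707 = 45.4, and then N2* = 446 - 0.255·45.4 = 434.

N1* ≈ 45.4, N2* ≈ 434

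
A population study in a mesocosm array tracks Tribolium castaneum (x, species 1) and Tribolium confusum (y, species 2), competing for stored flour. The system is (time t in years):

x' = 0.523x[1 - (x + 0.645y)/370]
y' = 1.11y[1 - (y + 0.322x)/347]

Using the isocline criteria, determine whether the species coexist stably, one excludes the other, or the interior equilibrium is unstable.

stable coexistence

Compare the nullcline intercepts: K1/α12 = 370/0.645 = 574 > K2 = 347; K2/α21 = 347/0.322 = 1080 > K1 = 370.
Since both inequalities hold, each species can invade when rare, so the interior equilibrium is stable.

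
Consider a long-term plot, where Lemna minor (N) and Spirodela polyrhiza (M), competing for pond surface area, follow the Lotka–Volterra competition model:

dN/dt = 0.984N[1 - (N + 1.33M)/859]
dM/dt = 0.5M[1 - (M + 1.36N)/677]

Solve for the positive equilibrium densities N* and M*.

N* ≈ 51.2, M* ≈ 607

Setting both brackets to zero gives the nullclines N + 1.33M = 859 and 1.36N + M = 677.
Substituting M = 677 - 1.36N into the first: N(1 - 1.33·1.36) = 859 - 1.33·677.
So N* = -41.4/-0.809 = 51.2, and then M* = 677 - 1.36·51.2 = 607.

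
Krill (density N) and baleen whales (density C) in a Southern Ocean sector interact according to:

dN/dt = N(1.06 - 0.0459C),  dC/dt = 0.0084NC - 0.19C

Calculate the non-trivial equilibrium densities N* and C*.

N* ≈ 22.6, C* ≈ 23.1

Set dC/dt = 0 with C > 0: 0.0084N - 0.19 = 0, so N* = 0.19/0.0084 = 22.6.
Set dN/dt = 0 with N > 0: 1.06 - 0.0459C = 0, so C* = 1.06/0.0459 = 23.1.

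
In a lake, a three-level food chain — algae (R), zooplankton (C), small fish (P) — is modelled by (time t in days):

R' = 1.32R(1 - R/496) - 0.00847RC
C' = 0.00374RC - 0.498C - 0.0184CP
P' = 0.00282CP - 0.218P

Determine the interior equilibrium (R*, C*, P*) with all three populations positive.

R* ≈ 250, C* ≈ 77.3, P* ≈ 23.7

From dP/dt = 0: 0.00282C* = 0.218, so C* = 77.3.
From dR/dt = 0: 1.32(1 - R*/496) = 0.00847·77.3, giving R* = 496·(1 - 0.496) = 250.
From dC/dt = 0: 0.00374·250 - 0.498 = 0.0184P*, so P* = 0.437/0.0184 = 23.7.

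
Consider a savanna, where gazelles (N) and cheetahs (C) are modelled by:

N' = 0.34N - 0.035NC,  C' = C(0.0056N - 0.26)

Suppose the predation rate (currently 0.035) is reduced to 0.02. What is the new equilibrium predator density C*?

C* ≈ 17

At the interior fixed point, setting dN/dt = 0 with N > 0 fixes C* = (prey growth rate)/(NC coefficient) — independent of the other coefficients.
With the change, C* = 0.34/0.02 = 17; it rises from 9.71.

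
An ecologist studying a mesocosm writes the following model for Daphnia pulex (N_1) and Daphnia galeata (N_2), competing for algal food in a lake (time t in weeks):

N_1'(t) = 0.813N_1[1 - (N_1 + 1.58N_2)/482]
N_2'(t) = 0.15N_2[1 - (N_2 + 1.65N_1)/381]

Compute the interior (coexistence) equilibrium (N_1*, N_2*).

Setting both brackets to zero gives the nullclines N_1 + 1.58N_2 = 482 and 1.65N_1 + N_2 = 381.
Substituting N_2 = 381 - 1.65N_1 into the first: N_1(1 - 1.58·1.65) = 482 - 1.58·381.
So N_1* = -120/-1.61 = 74.7, and then N_2* = 381 - 1.65·74.7 = 258.

N_1* ≈ 74.7, N_2* ≈ 258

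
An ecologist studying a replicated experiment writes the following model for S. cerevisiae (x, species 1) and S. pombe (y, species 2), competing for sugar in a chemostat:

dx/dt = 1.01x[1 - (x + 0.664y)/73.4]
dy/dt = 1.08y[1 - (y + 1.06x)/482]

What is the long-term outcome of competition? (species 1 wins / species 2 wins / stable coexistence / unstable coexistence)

species 2 excludes species 1

Compare the nullcline intercepts: K1/α12 = 73.4/0.664 = 111 < K2 = 482; K2/α21 = 482/1.06 = 455 > K1 = 73.4.
Since the inequalities point opposite ways, species 2 can invade but species 1 cannot.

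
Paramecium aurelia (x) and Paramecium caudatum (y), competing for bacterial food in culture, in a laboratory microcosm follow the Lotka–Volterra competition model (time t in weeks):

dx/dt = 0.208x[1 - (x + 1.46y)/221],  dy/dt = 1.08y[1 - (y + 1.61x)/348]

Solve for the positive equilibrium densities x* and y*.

Setting both brackets to zero gives the nullclines x + 1.46y = 221 and 1.61x + y = 348.
Substituting y = 348 - 1.61x into the first: x(1 - 1.46·1.61) = 221 - 1.46·348.
So x* = -287/-1.35 = 213, and then y* = 348 - 1.61·213 = 5.78.

x* ≈ 213, y* ≈ 5.78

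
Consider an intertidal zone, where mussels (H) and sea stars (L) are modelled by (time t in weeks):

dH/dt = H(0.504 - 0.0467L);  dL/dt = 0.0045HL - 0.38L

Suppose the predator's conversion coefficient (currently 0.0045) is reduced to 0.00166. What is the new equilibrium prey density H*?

At the interior fixed point, setting dL/dt = 0 with L > 0 fixes H* = (predator death rate)/(HL coefficient) — independent of the other coefficients.
With the change, H* = 0.38/0.00166 = 229; it rises from 84.4.

H* ≈ 229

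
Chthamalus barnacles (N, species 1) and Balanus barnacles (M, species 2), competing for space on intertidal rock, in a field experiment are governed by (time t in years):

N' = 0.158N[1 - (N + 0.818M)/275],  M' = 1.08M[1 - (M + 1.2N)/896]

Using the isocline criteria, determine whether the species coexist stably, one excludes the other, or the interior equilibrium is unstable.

species 2 excludes species 1

Compare the nullcline intercepts: K1/α12 = 275/0.818 = 336 < K2 = 896; K2/α21 = 896/1.2 = 747 > K1 = 275.
Since the inequalities point opposite ways, species 2 can invade but species 1 cannot.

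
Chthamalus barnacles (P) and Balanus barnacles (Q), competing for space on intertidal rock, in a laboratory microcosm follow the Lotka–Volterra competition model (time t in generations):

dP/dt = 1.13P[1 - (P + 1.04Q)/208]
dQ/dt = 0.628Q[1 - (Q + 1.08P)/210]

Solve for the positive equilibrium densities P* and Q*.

Setting both brackets to zero gives the nullclines P + 1.04Q = 208 and 1.08P + Q = 210.
Substituting Q = 210 - 1.08P into the first: P(1 - 1.04·1.08) = 208 - 1.04·210.
So P* = -10.4/-0.123 = 84.4, and then Q* = 210 - 1.08·84.4 = 119.

P* ≈ 84.4, Q* ≈ 119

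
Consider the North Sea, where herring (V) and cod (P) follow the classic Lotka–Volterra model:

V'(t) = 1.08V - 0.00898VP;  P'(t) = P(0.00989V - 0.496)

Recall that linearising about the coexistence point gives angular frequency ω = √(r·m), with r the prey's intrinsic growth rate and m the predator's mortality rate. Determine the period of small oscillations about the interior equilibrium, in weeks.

Here r = 1.08 and m = 0.496, so r·m = 0.536.
ω = √0.536 = 0.732 per week, hence T = 2π/ω ≈ 8.58 weeks.

T ≈ 8.58 weeks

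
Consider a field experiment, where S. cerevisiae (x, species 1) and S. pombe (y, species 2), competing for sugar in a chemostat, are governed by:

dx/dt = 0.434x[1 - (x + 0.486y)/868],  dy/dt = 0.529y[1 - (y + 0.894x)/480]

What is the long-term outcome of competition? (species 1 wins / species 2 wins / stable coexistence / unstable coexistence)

Compare the nullcline intercepts: K1/α12 = 868/0.486 = 1790 > K2 = 480; K2/α21 = 480/0.894 = 537 < K1 = 868.
Since the inequalities point opposite ways, species 1 can invade but species 2 cannot.

species 1 excludes species 2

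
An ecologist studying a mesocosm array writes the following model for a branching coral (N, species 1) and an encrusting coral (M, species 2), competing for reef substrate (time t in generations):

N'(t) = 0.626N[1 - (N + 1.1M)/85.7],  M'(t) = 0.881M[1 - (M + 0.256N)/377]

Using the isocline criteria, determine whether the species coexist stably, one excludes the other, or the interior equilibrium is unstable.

species 2 excludes species 1

Compare the nullcline intercepts: K1/α12 = 85.7/1.1 = 77.9 < K2 = 377; K2/α21 = 377/0.256 = 1470 > K1 = 85.7.
Since the inequalities point opposite ways, species 2 can invade but species 1 cannot.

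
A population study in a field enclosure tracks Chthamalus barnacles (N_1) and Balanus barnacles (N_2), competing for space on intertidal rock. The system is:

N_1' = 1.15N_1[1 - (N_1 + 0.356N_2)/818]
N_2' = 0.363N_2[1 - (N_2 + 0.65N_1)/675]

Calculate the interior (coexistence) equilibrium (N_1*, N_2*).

N_1* ≈ 752, N_2* ≈ 186

Setting both brackets to zero gives the nullclines N_1 + 0.356N_2 = 818 and 0.65N_1 + N_2 = 675.
Substituting N_2 = 675 - 0.65N_1 into the first: N_1(1 - 0.356·0.65) = 818 - 0.356·675.
So N_1* = 578/0.769 = 752, and then N_2* = 675 - 0.65·752 = 186.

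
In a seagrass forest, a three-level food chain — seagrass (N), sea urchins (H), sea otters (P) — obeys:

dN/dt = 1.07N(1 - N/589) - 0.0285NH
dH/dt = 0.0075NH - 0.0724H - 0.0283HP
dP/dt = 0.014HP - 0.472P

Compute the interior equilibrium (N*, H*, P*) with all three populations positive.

N* ≈ 60.1, H* ≈ 33.7, P* ≈ 13.4

From dP/dt = 0: 0.014H* = 0.472, so H* = 33.7.
From dN/dt = 0: 1.07(1 - N*/589) = 0.0285·33.7, giving N* = 589·(1 - 0.898) = 60.1.
From dH/dt = 0: 0.0075·60.1 - 0.0724 = 0.0283P*, so P* = 0.378/0.0283 = 13.4.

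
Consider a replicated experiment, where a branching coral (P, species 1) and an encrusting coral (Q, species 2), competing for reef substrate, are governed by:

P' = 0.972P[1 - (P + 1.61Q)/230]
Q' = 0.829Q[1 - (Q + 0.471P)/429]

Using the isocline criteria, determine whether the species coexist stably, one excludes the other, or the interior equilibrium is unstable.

species 2 excludes species 1

Compare the nullcline intercepts: K1/α12 = 230/1.61 = 143 < K2 = 429; K2/α21 = 429/0.471 = 911 > K1 = 230.
Since the inequalities point opposite ways, species 2 can invade but species 1 cannot.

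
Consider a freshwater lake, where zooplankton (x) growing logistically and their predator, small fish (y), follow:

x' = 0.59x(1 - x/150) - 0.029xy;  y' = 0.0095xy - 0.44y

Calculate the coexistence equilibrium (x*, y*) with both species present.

x* ≈ 46.3, y* ≈ 14.1

From dy/dt = 0 with y > 0: 0.0095x* = 0.44, so x* = 46.3.
Substitute into dx/dt = 0: 0.59(1 - 46.3/150) = 0.029y*.
The bracket is 0.691, giving y* = 0.408/0.029 = 14.1.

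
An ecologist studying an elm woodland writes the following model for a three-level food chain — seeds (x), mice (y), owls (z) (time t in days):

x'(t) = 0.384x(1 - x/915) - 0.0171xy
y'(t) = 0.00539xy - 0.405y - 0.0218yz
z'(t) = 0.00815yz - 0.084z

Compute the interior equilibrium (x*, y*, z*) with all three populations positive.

x* ≈ 495, y* ≈ 10.3, z* ≈ 104

From dz/dt = 0: 0.00815y* = 0.084, so y* = 10.3.
From dx/dt = 0: 0.384(1 - x*/915) = 0.0171·10.3, giving x* = 915·(1 - 0.459) = 495.
From dy/dt = 0: 0.00539·495 - 0.405 = 0.0218z*, so z* = 2.26/0.0218 = 104.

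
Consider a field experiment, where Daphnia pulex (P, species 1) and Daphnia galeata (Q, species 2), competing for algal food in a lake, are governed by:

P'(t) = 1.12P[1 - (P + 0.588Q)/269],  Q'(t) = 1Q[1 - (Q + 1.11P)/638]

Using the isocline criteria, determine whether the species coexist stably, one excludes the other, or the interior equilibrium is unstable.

Compare the nullcline intercepts: K1/α12 = 269/0.588 = 457 < K2 = 638; K2/α21 = 638/1.11 = 575 > K1 = 269.
Since the inequalities point opposite ways, species 2 can invade but species 1 cannot.

species 2 excludes species 1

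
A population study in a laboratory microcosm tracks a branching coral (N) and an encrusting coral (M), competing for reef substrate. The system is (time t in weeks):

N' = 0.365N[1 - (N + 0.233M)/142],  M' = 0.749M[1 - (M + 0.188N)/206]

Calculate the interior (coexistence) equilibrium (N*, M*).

N* ≈ 98.3, M* ≈ 188

Setting both brackets to zero gives the nullclines N + 0.233M = 142 and 0.188N + M = 206.
Substituting M = 206 - 0.188N into the first: N(1 - 0.233·0.188) = 142 - 0.233·206.
So N* = 94/0.956 = 98.3, and then M* = 206 - 0.188·98.3 = 188.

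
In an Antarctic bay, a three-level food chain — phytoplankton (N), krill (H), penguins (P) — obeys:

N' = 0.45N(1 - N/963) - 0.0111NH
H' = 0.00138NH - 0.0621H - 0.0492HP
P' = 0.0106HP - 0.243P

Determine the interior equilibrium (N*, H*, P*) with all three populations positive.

From dP/dt = 0: 0.0106H* = 0.243, so H* = 22.9.
From dN/dt = 0: 0.45(1 - N*/963) = 0.0111·22.9, giving N* = 963·(1 - 0.565) = 418.
From dH/dt = 0: 0.00138·418 - 0.0621 = 0.0492P*, so P* = 0.515/0.0492 = 10.5.

N* ≈ 418, H* ≈ 22.9, P* ≈ 10.5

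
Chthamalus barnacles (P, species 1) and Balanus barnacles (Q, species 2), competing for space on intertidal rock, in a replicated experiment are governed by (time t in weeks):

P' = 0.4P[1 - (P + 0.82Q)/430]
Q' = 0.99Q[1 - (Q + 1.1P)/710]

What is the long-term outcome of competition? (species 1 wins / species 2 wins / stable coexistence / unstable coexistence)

Compare the nullcline intercepts: K1/α12 = 430/0.82 = 524 < K2 = 710; K2/α21 = 710/1.1 = 645 > K1 = 430.
Since the inequalities point opposite ways, species 2 can invade but species 1 cannot.

species 2 excludes species 1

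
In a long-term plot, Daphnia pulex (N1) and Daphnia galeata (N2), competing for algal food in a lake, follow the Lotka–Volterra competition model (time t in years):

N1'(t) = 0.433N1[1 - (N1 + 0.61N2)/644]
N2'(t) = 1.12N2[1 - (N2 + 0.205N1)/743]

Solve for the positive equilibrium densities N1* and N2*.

Setting both brackets to zero gives the nullclines N1 + 0.61N2 = 644 and 0.205N1 + N2 = 743.
Substituting N2 = 743 - 0.205N1 into the first: N1(1 - 0.61·0.205) = 644 - 0.61·743.
So N1* = 191/0.875 = 218, and then N2* = 743 - 0.205·218 = 698.

N1* ≈ 218, N2* ≈ 698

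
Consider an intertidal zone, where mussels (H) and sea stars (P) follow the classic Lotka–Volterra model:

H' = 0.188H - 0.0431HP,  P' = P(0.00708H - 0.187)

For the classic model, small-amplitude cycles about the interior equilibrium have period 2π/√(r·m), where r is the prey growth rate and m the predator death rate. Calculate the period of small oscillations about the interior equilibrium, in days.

Here r = 0.188 and m = 0.187, so r·m = 0.0352.
ω = √0.0352 = 0.187 per day, hence T = 2π/ω ≈ 33.5 days.

T ≈ 33.5 days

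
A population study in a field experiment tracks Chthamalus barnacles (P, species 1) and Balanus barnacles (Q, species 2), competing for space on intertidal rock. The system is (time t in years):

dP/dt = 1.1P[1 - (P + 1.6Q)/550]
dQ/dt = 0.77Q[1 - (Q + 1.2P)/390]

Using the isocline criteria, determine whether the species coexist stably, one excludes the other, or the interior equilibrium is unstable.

Compare the nullcline intercepts: K1/α12 = 550/1.6 = 344 < K2 = 390; K2/α21 = 390/1.2 = 325 < K1 = 550.
Since both are reversed, neither can invade when rare; the interior point is a saddle.

unstable coexistence (outcome depends on initial conditions)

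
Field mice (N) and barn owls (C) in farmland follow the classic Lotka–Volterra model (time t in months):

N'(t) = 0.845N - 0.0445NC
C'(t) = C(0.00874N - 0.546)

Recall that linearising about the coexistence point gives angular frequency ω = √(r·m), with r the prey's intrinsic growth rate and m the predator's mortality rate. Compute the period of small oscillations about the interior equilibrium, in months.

T ≈ 9.25 months

Here r = 0.845 and m = 0.546, so r·m = 0.461.
ω = √0.461 = 0.679 per month, hence T = 2π/ω ≈ 9.25 months.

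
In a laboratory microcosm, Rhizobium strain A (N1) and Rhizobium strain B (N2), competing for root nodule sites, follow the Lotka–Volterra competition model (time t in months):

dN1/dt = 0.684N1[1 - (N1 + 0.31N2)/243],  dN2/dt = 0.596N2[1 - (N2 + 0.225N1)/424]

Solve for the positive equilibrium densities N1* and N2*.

Setting both brackets to zero gives the nullclines N1 + 0.31N2 = 243 and 0.225N1 + N2 = 424.
Substituting N2 = 424 - 0.225N1 into the first: N1(1 - 0.31·0.225) = 243 - 0.31·424.
So N1* = 112/0.93 = 120, and then N2* = 424 - 0.225·120 = 397.

N1* ≈ 120, N2* ≈ 397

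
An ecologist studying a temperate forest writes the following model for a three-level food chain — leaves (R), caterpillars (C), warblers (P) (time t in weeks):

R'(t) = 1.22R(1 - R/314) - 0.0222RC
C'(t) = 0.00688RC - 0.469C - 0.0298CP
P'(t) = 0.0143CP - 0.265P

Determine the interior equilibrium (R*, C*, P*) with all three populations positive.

From dP/dt = 0: 0.0143C* = 0.265, so C* = 18.5.
From dR/dt = 0: 1.22(1 - R*/314) = 0.0222·18.5, giving R* = 314·(1 - 0.337) = 208.
From dC/dt = 0: 0.00688·208 - 0.469 = 0.0298P*, so P* = 0.963/0.0298 = 32.3.

R* ≈ 208, C* ≈ 18.5, P* ≈ 32.3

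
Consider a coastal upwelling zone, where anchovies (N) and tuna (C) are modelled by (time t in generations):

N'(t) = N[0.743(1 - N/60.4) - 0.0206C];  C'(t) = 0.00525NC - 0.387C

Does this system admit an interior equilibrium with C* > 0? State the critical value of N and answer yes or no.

The predator equation gives dC/dt > 0 only when N > 0.387/0.00525 = 73.7.
Without the predator, N → K = 60.4. Since 60.4 < 73.7, the predator cannot invade.

Threshold N = 73.7; K < 73.7, so no, the predator goes extinct.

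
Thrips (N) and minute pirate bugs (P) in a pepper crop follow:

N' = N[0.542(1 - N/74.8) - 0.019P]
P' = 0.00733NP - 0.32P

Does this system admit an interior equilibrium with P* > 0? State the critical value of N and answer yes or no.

Threshold N = 43.7; K > 43.7, so yes, the predator persists.

The predator equation gives dP/dt > 0 only when N > 0.32/0.00733 = 43.7.
Without the predator, N → K = 74.8. Since 74.8 > 43.7, the predator can invade and persist.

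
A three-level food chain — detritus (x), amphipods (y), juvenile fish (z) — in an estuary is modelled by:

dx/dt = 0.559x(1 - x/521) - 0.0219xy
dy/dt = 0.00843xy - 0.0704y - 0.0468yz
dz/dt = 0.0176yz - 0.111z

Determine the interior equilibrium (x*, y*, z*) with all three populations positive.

From dz/dt = 0: 0.0176y* = 0.111, so y* = 6.31.
From dx/dt = 0: 0.559(1 - x*/521) = 0.0219·6.31, giving x* = 521·(1 - 0.247) = 392.
From dy/dt = 0: 0.00843·392 - 0.0704 = 0.0468z*, so z* = 3.24/0.0468 = 69.2.

x* ≈ 392, y* ≈ 6.31, z* ≈ 69.2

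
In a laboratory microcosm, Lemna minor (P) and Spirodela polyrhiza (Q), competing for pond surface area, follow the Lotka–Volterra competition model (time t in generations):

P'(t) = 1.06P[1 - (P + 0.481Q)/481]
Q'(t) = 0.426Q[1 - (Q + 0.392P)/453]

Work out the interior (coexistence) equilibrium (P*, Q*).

P* ≈ 324, Q* ≈ 326

Setting both brackets to zero gives the nullclines P + 0.481Q = 481 and 0.392P + Q = 453.
Substituting Q = 453 - 0.392P into the first: P(1 - 0.481·0.392) = 481 - 0.481·453.
So P* = 263/0.811 = 324, and then Q* = 453 - 0.392·324 = 326.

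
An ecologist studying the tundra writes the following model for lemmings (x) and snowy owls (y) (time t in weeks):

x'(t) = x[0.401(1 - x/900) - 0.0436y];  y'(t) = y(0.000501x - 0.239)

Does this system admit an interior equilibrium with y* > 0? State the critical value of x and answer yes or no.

Threshold x = 477; K > 477, so yes, the predator persists.

The predator equation gives dy/dt > 0 only when x > 0.239/0.000501 = 477.
Without the predator, x → K = 900. Since 900 > 477, the predator can invade and persist.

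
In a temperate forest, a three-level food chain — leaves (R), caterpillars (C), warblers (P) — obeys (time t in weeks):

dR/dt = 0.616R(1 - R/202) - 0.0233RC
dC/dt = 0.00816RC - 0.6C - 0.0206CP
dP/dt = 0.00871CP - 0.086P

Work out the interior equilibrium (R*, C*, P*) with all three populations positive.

R* ≈ 127, C* ≈ 9.87, P* ≈ 21

From dP/dt = 0: 0.00871C* = 0.086, so C* = 9.87.
From dR/dt = 0: 0.616(1 - R*/202) = 0.0233·9.87, giving R* = 202·(1 - 0.373) = 127.
From dC/dt = 0: 0.00816·127 - 0.6 = 0.0206P*, so P* = 0.433/0.0206 = 21.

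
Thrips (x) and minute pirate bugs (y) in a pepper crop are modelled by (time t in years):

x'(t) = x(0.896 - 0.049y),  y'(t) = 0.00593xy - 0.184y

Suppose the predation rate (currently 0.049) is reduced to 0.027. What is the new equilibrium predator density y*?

y* ≈ 33.2

At the interior fixed point, setting dx/dt = 0 with x > 0 fixes y* = (prey growth rate)/(xy coefficient) — independent of the other coefficients.
With the change, y* = 0.896/0.027 = 33.2; it rises from 18.3.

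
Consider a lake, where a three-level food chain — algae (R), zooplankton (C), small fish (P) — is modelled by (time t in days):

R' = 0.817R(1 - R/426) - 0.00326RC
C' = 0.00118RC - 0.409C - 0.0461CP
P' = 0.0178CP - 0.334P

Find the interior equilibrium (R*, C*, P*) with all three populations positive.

R* ≈ 394, C* ≈ 18.8, P* ≈ 1.22

From dP/dt = 0: 0.0178C* = 0.334, so C* = 18.8.
From dR/dt = 0: 0.817(1 - R*/426) = 0.00326·18.8, giving R* = 426·(1 - 0.0749) = 394.
From dC/dt = 0: 0.00118·394 - 0.409 = 0.0461P*, so P* = 0.056/0.0461 = 1.22.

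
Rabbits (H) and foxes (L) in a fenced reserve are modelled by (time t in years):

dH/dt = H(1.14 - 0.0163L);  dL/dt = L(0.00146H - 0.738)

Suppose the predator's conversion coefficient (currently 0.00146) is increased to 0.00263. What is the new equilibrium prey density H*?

H* ≈ 281

At the interior fixed point, setting dL/dt = 0 with L > 0 fixes H* = (predator death rate)/(HL coefficient) — independent of the other coefficients.
With the change, H* = 0.738/0.00263 = 281; it falls from 505.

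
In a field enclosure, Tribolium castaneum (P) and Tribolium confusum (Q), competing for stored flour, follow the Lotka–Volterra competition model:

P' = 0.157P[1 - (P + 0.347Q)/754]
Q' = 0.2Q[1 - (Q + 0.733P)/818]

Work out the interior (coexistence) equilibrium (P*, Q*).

Setting both brackets to zero gives the nullclines P + 0.347Q = 754 and 0.733P + Q = 818.
Substituting Q = 818 - 0.733P into the first: P(1 - 0.347·0.733) = 754 - 0.347·818.
So P* = 470/0.746 = 631, and then Q* = 818 - 0.733·631 = 356.

P* ≈ 631, Q* ≈ 356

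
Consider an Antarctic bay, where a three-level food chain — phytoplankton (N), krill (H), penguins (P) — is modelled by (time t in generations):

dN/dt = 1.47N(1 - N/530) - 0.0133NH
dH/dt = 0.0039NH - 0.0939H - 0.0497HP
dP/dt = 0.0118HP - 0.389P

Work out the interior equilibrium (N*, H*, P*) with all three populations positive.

From dP/dt = 0: 0.0118H* = 0.389, so H* = 33.
From dN/dt = 0: 1.47(1 - N*/530) = 0.0133·33, giving N* = 530·(1 - 0.298) = 372.
From dH/dt = 0: 0.0039·372 - 0.0939 = 0.0497P*, so P* = 1.36/0.0497 = 27.3.

N* ≈ 372, H* ≈ 33, P* ≈ 27.3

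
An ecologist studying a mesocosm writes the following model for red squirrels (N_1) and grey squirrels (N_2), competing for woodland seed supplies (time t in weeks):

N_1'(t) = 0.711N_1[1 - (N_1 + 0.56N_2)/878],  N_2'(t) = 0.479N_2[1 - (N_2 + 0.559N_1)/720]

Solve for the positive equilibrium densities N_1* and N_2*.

Setting both brackets to zero gives the nullclines N_1 + 0.56N_2 = 878 and 0.559N_1 + N_2 = 720.
Substituting N_2 = 720 - 0.559N_1 into the first: N_1(1 - 0.56·0.559) = 878 - 0.56·720.
So N_1* = 475/0.687 = 691, and then N_2* = 720 - 0.559·691 = 334.

N_1* ≈ 691, N_2* ≈ 334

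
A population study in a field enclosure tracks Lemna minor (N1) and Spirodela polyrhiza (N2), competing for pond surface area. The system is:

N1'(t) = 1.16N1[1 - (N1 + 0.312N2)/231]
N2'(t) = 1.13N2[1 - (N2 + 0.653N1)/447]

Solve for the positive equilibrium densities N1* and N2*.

N1* ≈ 115, N2* ≈ 372

Setting both brackets to zero gives the nullclines N1 + 0.312N2 = 231 and 0.653N1 + N2 = 447.
Substituting N2 = 447 - 0.653N1 into the first: N1(1 - 0.312·0.653) = 231 - 0.312·447.
So N1* = 91.5/0.796 = 115, and then N2* = 447 - 0.653·115 = 372.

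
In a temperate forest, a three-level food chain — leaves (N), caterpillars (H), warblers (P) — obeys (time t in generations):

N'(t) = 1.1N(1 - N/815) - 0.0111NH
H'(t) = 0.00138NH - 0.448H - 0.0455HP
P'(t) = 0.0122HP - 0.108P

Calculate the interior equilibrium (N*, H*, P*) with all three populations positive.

From dP/dt = 0: 0.0122H* = 0.108, so H* = 8.85.
From dN/dt = 0: 1.1(1 - N*/815) = 0.0111·8.85, giving N* = 815·(1 - 0.0893) = 742.
From dH/dt = 0: 0.00138·742 - 0.448 = 0.0455P*, so P* = 0.576/0.0455 = 12.7.

N* ≈ 742, H* ≈ 8.85, P* ≈ 12.7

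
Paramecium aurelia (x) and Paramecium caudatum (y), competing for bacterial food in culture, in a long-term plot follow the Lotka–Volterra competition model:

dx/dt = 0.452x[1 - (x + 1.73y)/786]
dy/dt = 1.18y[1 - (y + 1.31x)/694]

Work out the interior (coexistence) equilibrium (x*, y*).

x* ≈ 327, y* ≈ 265

Setting both brackets to zero gives the nullclines x + 1.73y = 786 and 1.31x + y = 694.
Substituting y = 694 - 1.31x into the first: x(1 - 1.73·1.31) = 786 - 1.73·694.
So x* = -415/-1.27 = 327, and then y* = 694 - 1.31·327 = 265.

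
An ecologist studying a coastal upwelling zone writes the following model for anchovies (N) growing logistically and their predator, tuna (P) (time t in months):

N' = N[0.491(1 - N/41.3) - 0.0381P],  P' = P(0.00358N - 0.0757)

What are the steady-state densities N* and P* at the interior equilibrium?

From dP/dt = 0 with P > 0: 0.00358N* = 0.0757, so N* = 21.1.
Substitute into dN/dt = 0: 0.491(1 - 21.1/41.3) = 0.0381P*.
The bracket is 0.488, giving P* = 0.24/0.0381 = 6.29.

N* ≈ 21.1, P* ≈ 6.29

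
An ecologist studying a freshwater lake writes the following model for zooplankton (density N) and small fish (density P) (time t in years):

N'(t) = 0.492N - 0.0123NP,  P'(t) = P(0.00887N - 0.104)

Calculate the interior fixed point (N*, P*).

Set dP/dt = 0 with P > 0: 0.00887N - 0.104 = 0, so N* = 0.104/0.00887 = 11.7.
Set dN/dt = 0 with N > 0: 0.492 - 0.0123P = 0, so P* = 0.492/0.0123 = 40.

N* ≈ 11.7, P* ≈ 40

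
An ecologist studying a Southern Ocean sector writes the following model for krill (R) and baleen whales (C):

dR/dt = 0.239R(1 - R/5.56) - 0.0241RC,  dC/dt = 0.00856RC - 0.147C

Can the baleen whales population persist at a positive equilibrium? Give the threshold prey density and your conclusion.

The predator equation gives dC/dt > 0 only when R > 0.147/0.00856 = 17.2.
Without the predator, R → K = 5.56. Since 5.56 < 17.2, the predator cannot invade.

Threshold R = 17.2; K < 17.2, so no, the predator goes extinct.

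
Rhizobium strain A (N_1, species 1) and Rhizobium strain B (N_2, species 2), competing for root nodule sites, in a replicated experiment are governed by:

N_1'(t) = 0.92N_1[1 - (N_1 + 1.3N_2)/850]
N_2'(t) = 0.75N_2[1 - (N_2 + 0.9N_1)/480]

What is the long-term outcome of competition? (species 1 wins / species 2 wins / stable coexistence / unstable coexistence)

Compare the nullcline intercepts: K1/α12 = 850/1.3 = 654 > K2 = 480; K2/α21 = 480/0.9 = 533 < K1 = 850.
Since the inequalities point opposite ways, species 1 can invade but species 2 cannot.

species 1 excludes species 2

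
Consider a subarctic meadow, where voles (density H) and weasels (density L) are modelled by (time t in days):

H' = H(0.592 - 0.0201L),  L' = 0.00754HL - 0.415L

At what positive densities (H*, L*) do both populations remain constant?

H* ≈ 55, L* ≈ 29.5

Set dL/dt = 0 with L > 0: 0.00754H - 0.415 = 0, so H* = 0.415/0.00754 = 55.
Set dH/dt = 0 with H > 0: 0.592 - 0.0201L = 0, so L* = 0.592/0.0201 = 29.5.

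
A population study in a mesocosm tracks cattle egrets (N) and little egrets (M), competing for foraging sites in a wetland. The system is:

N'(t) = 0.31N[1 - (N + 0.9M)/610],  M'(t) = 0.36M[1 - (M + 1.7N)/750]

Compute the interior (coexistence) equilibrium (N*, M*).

N* ≈ 123, M* ≈ 542

Setting both brackets to zero gives the nullclines N + 0.9M = 610 and 1.7N + M = 750.
Substituting M = 750 - 1.7N into the first: N(1 - 0.9·1.7) = 610 - 0.9·750.
So N* = -65/-0.53 = 123, and then M* = 750 - 1.7·123 = 542.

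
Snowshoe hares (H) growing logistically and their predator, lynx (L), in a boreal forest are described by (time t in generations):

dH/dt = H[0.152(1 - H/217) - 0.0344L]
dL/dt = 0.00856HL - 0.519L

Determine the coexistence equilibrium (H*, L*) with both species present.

From dL/dt = 0 with L > 0: 0.00856H* = 0.519, so H* = 60.6.
Substitute into dH/dt = 0: 0.152(1 - 60.6/217) = 0.0344L*.
The bracket is 0.721, giving L* = 0.11/0.0344 = 3.18.

H* ≈ 60.6, L* ≈ 3.18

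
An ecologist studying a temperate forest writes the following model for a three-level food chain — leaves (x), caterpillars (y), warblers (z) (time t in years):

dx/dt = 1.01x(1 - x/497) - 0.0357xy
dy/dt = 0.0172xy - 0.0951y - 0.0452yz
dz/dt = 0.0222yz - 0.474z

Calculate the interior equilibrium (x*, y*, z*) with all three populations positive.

From dz/dt = 0: 0.0222y* = 0.474, so y* = 21.4.
From dx/dt = 0: 1.01(1 - x*/497) = 0.0357·21.4, giving x* = 497·(1 - 0.755) = 122.
From dy/dt = 0: 0.0172·122 - 0.0951 = 0.0452z*, so z* = 2/0.0452 = 44.3.

x* ≈ 122, y* ≈ 21.4, z* ≈ 44.3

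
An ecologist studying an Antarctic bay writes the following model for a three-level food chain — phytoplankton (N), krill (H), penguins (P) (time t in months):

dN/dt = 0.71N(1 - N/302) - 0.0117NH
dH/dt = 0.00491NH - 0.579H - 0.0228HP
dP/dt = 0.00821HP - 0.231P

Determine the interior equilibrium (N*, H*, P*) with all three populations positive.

N* ≈ 162, H* ≈ 28.1, P* ≈ 9.49

From dP/dt = 0: 0.00821H* = 0.231, so H* = 28.1.
From dN/dt = 0: 0.71(1 - N*/302) = 0.0117·28.1, giving N* = 302·(1 - 0.464) = 162.
From dH/dt = 0: 0.00491·162 - 0.579 = 0.0228P*, so P* = 0.216/0.0228 = 9.49.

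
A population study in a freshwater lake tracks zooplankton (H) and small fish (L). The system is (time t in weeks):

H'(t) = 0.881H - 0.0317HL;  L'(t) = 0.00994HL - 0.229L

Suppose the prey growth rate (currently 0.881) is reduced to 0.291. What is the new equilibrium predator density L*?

At the interior fixed point, setting dH/dt = 0 with H > 0 fixes L* = (prey growth rate)/(HL coefficient) — independent of the other coefficients.
With the change, L* = 0.291/0.0317 = 9.18; it falls from 27.8.

L* ≈ 9.18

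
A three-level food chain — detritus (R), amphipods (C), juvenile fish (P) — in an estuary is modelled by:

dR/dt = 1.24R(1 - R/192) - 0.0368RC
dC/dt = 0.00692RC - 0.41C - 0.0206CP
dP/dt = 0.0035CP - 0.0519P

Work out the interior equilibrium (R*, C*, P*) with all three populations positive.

R* ≈ 108, C* ≈ 14.8, P* ≈ 16.2

From dP/dt = 0: 0.0035C* = 0.0519, so C* = 14.8.
From dR/dt = 0: 1.24(1 - R*/192) = 0.0368·14.8, giving R* = 192·(1 - 0.44) = 108.
From dC/dt = 0: 0.00692·108 - 0.41 = 0.0206P*, so P* = 0.334/0.0206 = 16.2.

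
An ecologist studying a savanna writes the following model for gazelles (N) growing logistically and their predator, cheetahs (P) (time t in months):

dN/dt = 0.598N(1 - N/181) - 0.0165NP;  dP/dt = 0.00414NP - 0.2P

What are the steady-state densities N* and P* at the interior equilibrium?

From dP/dt = 0 with P > 0: 0.00414N* = 0.2, so N* = 48.3.
Substitute into dN/dt = 0: 0.598(1 - 48.3/181) = 0.0165P*.
The bracket is 0.733, giving P* = 0.438/0.0165 = 26.6.

N* ≈ 48.3, P* ≈ 26.6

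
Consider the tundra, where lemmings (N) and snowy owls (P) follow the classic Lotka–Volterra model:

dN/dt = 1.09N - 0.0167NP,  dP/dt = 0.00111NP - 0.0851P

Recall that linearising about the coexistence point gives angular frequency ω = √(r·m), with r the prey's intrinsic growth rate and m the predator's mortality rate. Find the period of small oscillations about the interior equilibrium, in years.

T ≈ 20.6 years

Here r = 1.09 and m = 0.0851, so r·m = 0.0928.
ω = √0.0928 = 0.305 per year, hence T = 2π/ω ≈ 20.6 years.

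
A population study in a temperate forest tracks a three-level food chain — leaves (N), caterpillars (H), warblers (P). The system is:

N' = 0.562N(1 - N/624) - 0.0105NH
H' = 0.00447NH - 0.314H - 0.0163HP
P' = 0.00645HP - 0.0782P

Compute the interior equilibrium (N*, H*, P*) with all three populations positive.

N* ≈ 483, H* ≈ 12.1, P* ≈ 113

From dP/dt = 0: 0.00645H* = 0.0782, so H* = 12.1.
From dN/dt = 0: 0.562(1 - N*/624) = 0.0105·12.1, giving N* = 624·(1 - 0.227) = 483.
From dH/dt = 0: 0.00447·483 - 0.314 = 0.0163P*, so P* = 1.84/0.0163 = 113.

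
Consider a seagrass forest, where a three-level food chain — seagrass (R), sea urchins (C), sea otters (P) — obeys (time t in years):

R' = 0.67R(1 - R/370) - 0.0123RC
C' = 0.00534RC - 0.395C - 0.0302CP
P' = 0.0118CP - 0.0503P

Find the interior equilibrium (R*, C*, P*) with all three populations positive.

From dP/dt = 0: 0.0118C* = 0.0503, so C* = 4.26.
From dR/dt = 0: 0.67(1 - R*/370) = 0.0123·4.26, giving R* = 370·(1 - 0.0783) = 341.
From dC/dt = 0: 0.00534·341 - 0.395 = 0.0302P*, so P* = 1.43/0.0302 = 47.2.

R* ≈ 341, C* ≈ 4.26, P* ≈ 47.2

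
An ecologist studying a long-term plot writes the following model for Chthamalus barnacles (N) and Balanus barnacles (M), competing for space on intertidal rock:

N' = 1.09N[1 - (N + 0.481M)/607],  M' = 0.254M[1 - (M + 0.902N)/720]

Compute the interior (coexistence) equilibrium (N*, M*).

Setting both brackets to zero gives the nullclines N + 0.481M = 607 and 0.902N + M = 720.
Substituting M = 720 - 0.902N into the first: N(1 - 0.481·0.902) = 607 - 0.481·720.
So N* = 261/0.566 = 460, and then M* = 720 - 0.902·460 = 305.

N* ≈ 460, M* ≈ 305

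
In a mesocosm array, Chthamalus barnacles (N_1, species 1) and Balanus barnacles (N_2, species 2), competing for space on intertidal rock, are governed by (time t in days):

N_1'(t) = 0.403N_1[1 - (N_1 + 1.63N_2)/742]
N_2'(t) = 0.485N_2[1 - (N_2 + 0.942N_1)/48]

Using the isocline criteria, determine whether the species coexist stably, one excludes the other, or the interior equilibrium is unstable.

Compare the nullcline intercepts: K1/α12 = 742/1.63 = 455 > K2 = 48; K2/α21 = 48/0.942 = 51 < K1 = 742.
Since the inequalities point opposite ways, species 1 can invade but species 2 cannot.

species 1 excludes species 2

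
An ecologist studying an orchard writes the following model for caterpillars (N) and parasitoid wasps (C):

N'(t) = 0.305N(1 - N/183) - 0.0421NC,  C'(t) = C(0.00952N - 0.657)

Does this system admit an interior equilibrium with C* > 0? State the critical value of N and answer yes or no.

Threshold N = 69; K > 69, so yes, the predator persists.

The predator equation gives dC/dt > 0 only when N > 0.657/0.00952 = 69.
Without the predator, N → K = 183. Since 183 > 69, the predator can invade and persist.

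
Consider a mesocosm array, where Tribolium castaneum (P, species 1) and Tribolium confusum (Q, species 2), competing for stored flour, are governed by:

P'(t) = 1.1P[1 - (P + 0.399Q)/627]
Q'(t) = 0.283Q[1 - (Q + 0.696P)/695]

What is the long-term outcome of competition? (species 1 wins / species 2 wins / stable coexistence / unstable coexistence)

stable coexistence

Compare the nullcline intercepts: K1/α12 = 627/0.399 = 1570 > K2 = 695; K2/α21 = 695/0.696 = 999 > K1 = 627.
Since both inequalities hold, each species can invade when rare, so the interior equilibrium is stable.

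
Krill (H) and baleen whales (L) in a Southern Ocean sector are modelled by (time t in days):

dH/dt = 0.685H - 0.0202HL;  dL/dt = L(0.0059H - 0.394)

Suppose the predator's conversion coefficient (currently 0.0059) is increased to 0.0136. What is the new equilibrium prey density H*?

At the interior fixed point, setting dL/dt = 0 with L > 0 fixes H* = (predator death rate)/(HL coefficient) — independent of the other coefficients.
With the change, H* = 0.394/0.0136 = 29; it falls from 66.8.

H* ≈ 29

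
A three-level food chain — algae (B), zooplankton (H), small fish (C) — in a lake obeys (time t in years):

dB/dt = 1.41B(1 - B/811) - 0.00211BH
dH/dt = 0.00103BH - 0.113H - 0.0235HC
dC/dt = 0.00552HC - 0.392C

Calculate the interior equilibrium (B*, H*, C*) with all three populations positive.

B* ≈ 725, H* ≈ 71, C* ≈ 27

From dC/dt = 0: 0.00552H* = 0.392, so H* = 71.
From dB/dt = 0: 1.41(1 - B*/811) = 0.00211·71, giving B* = 811·(1 - 0.106) = 725.
From dH/dt = 0: 0.00103·725 - 0.113 = 0.0235C*, so C* = 0.634/0.0235 = 27.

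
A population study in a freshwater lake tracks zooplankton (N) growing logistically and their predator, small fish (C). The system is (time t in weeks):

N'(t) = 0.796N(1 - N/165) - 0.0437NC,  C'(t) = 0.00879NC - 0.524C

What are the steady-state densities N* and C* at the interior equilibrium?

From dC/dt = 0 with C > 0: 0.00879N* = 0.524, so N* = 59.6.
Substitute into dN/dt = 0: 0.796(1 - 59.6/165) = 0.0437C*.
The bracket is 0.639, giving C* = 0.508/0.0437 = 11.6.

N* ≈ 59.6, C* ≈ 11.6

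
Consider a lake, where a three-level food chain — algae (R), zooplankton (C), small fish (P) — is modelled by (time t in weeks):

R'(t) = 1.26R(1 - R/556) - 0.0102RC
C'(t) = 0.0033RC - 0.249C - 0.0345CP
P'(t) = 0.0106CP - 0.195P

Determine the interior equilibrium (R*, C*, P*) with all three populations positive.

R* ≈ 473, C* ≈ 18.4, P* ≈ 38

From dP/dt = 0: 0.0106C* = 0.195, so C* = 18.4.
From dR/dt = 0: 1.26(1 - R*/556) = 0.0102·18.4, giving R* = 556·(1 - 0.149) = 473.
From dC/dt = 0: 0.0033·473 - 0.249 = 0.0345P*, so P* = 1.31/0.0345 = 38.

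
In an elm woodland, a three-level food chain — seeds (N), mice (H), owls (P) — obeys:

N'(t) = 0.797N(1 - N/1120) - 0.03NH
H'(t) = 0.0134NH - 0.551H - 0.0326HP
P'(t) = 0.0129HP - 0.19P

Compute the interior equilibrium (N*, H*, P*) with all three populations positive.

N* ≈ 499, H* ≈ 14.7, P* ≈ 188

From dP/dt = 0: 0.0129H* = 0.19, so H* = 14.7.
From dN/dt = 0: 0.797(1 - N*/1120) = 0.03·14.7, giving N* = 1120·(1 - 0.554) = 499.
From dH/dt = 0: 0.0134·499 - 0.551 = 0.0326P*, so P* = 6.14/0.0326 = 188.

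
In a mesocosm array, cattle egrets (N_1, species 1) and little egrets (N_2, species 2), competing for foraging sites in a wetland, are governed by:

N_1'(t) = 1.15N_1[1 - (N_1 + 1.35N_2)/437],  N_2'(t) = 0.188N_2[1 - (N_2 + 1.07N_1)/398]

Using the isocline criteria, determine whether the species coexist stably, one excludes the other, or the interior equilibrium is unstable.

Compare the nullcline intercepts: K1/α12 = 437/1.35 = 324 < K2 = 398; K2/α21 = 398/1.07 = 372 < K1 = 437.
Since both are reversed, neither can invade when rare; the interior point is a saddle.

unstable coexistence (outcome depends on initial conditions)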